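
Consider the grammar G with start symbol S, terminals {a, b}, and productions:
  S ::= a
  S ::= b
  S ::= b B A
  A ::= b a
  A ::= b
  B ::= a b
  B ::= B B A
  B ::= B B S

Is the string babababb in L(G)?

no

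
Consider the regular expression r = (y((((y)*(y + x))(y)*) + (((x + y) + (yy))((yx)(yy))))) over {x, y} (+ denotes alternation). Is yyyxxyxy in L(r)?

no

No split of yyyxxyxy into u·v has y matching u and ((((y)*(y+x))(y)*)+(((x+y)+(yy))((yx)(yy)))) matching v.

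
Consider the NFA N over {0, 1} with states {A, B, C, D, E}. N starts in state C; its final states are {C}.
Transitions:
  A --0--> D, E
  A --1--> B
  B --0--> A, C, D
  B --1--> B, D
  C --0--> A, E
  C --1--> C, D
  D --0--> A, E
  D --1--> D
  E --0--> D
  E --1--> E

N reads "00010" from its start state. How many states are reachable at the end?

Start: {C}
read 0: {A, E}
read 0: {D, E}
read 0: {A, D, E}
read 1: {B, D, E}
read 0: {A, C, D, E}
Final reachable set {A, C, D, E} has 4 states.

4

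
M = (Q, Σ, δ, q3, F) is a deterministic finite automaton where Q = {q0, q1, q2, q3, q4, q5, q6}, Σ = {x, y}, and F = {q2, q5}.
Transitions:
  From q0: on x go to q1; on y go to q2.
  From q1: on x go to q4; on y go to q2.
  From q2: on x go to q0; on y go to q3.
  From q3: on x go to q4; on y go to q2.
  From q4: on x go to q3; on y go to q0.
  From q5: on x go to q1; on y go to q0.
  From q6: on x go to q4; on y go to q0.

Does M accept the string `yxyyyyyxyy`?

q3 --y--> q2
q2 --x--> q0
q0 --y--> q2
q2 --y--> q3
q3 --y--> q2
q2 --y--> q3
q3 --y--> q2
q2 --x--> q0
q0 --y--> q2
q2 --y--> q3
End in state q3, which is not an accepting state.

rejected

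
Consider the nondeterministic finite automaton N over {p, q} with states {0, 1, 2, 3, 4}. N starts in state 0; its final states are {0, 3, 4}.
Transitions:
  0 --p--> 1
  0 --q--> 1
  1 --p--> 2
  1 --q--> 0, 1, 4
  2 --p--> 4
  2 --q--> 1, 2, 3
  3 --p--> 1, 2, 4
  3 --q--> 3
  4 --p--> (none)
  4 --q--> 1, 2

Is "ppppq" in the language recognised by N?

Start: {0}
read p: {1}
read p: {2}
read p: {4}
read p: {}
The reachable set is empty and stays empty for the remaining 1 symbol.
Reachable ∩ accepting = {} — empty.

rejected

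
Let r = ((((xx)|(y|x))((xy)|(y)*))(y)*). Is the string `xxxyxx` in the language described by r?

No split of xxxyxx into u·v has (((xx)|(y|x))((xy)|(y)*)) matching u and (y)* matching v.

no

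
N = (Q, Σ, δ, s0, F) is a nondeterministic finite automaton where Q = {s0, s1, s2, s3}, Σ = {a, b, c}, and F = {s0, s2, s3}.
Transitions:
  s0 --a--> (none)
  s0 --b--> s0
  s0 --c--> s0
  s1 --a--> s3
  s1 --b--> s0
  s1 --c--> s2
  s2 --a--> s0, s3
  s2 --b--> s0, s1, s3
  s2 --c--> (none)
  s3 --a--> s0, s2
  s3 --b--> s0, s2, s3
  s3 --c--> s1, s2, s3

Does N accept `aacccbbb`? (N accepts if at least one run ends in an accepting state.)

rejected

Start: {s0}
read a: {}
The reachable set is empty and stays empty for the remaining 7 symbols.
Reachable ∩ accepting = {} — empty.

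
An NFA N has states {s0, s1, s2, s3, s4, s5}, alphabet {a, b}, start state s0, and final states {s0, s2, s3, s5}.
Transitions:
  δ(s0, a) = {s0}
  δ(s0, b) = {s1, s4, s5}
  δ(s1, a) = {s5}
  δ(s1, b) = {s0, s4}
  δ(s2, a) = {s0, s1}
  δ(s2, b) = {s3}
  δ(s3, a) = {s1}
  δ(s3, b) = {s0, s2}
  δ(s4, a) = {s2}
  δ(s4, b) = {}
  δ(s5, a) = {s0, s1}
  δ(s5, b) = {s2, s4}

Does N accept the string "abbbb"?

accepted

Start: {s0}
read a: {s0}
read b: {s1, s4, s5}
read b: {s0, s2, s4}
read b: {s1, s3, s4, s5}
read b: {s0, s2, s4}
Reachable ∩ accepting = {s0, s2} — nonempty.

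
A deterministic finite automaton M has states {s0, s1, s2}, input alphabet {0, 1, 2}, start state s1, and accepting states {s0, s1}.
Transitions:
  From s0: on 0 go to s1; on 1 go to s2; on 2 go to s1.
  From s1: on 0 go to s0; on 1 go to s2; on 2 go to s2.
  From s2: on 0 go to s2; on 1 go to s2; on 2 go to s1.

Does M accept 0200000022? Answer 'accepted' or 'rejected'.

accepted

s1 --0--> s0
s0 --2--> s1
s1 --0--> s0
s0 --0--> s1
s1 --0--> s0
s0 --0--> s1
s1 --0--> s0
s0 --0--> s1
s1 --2--> s2
s2 --2--> s1
End in state s1, which is an accepting state.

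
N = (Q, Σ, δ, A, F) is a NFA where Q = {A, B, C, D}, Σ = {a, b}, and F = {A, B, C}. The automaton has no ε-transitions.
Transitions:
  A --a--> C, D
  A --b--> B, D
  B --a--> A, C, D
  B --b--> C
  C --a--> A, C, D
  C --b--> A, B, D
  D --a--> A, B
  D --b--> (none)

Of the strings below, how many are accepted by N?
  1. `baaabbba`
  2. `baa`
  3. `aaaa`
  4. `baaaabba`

`baaabbba`: accepted
`baa`: accepted
`aaaa`: accepted
`baaaabba`: accepted

4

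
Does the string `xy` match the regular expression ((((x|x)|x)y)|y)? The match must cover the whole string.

The left alternative (((x|x)|x)y) matches xy.

yes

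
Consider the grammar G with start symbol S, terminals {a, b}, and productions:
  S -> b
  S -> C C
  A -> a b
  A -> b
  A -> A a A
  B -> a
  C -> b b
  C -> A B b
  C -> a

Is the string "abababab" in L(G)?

S ⇒ CC ⇒ aC ⇒ aABb ⇒ aAaABb ⇒ abaABb ⇒ abaAaABb ⇒ ababaABb ⇒ abababBb ⇒ abababab

yes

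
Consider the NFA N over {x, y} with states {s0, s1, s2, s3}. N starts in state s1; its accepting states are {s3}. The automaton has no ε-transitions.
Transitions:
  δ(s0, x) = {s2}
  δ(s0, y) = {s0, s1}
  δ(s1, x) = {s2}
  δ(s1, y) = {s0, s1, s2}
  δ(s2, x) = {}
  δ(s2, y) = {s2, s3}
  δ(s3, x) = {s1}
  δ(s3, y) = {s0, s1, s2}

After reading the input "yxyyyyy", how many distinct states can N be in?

Start: {s1}
read y: {s0, s1, s2}
read x: {s2}
read y: {s2, s3}
read y: {s0, s1, s2, s3}
read y: {s0, s1, s2, s3}
read y: {s0, s1, s2, s3}
read y: {s0, s1, s2, s3}
Final reachable set {s0, s1, s2, s3} has 4 states.

4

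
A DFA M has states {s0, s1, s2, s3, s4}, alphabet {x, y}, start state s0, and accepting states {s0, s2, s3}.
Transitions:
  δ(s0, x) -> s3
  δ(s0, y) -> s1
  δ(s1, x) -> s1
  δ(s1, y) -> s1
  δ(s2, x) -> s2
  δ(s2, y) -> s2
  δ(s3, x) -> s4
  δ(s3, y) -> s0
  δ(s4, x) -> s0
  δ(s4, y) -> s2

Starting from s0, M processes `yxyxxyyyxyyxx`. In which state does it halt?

s1

s0 --y--> s1
s1 --x--> s1
s1 --y--> s1
s1 --x--> s1
s1 --x--> s1
s1 --y--> s1
s1 --y--> s1
s1 --y--> s1
s1 --x--> s1
s1 --y--> s1
s1 --y--> s1
s1 --x--> s1
s1 --x--> s1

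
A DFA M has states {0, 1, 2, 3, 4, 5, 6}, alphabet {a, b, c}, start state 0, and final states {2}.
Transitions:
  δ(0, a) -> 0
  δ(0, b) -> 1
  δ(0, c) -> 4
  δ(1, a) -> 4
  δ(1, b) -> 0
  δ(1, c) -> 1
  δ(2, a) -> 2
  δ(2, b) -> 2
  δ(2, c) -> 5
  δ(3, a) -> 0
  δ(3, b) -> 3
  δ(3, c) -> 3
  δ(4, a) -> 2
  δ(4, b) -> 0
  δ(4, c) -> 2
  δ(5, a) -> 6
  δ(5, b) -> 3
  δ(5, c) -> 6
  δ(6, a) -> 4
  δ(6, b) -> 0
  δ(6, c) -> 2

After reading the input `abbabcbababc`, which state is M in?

4

0 --a--> 0
0 --b--> 1
1 --b--> 0
0 --a--> 0
0 --b--> 1
1 --c--> 1
1 --b--> 0
0 --a--> 0
0 --b--> 1
1 --a--> 4
4 --b--> 0
0 --c--> 4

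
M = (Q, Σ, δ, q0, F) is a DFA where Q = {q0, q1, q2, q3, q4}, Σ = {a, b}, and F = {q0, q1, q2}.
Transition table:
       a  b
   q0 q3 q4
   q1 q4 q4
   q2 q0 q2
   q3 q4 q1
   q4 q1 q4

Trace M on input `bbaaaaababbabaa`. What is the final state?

q4

q0 --b--> q4
q4 --b--> q4
q4 --a--> q1
q1 --a--> q4
q4 --a--> q1
q1 --a--> q4
q4 --a--> q1
q1 --b--> q4
q4 --a--> q1
q1 --b--> q4
q4 --b--> q4
q4 --a--> q1
q1 --b--> q4
q4 --a--> q1
q1 --a--> q4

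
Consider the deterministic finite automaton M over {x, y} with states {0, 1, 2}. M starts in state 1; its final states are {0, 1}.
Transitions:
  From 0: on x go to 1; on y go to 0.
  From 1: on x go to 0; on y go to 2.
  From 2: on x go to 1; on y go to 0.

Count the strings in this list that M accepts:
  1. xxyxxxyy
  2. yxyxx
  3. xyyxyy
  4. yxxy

xxyxxxyy: accepted
yxyxx: accepted
xyyxyy: accepted
yxxy: accepted

4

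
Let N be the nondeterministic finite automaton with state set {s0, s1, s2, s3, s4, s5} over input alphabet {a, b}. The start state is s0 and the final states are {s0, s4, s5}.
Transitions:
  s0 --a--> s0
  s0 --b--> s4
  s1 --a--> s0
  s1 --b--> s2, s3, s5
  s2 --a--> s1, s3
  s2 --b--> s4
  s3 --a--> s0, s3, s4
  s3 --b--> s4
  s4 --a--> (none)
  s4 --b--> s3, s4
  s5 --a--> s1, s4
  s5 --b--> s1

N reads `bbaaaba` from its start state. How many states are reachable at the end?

Start: {s0}
read b: {s4}
read b: {s3, s4}
read a: {s0, s3, s4}
read a: {s0, s3, s4}
read a: {s0, s3, s4}
read b: {s3, s4}
read a: {s0, s3, s4}
Final reachable set {s0, s3, s4} has 3 states.

3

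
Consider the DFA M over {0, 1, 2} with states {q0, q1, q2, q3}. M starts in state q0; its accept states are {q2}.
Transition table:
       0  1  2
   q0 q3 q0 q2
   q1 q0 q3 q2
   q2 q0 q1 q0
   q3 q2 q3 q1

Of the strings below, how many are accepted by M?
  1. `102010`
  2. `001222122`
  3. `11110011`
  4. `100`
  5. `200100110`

`102010`: rejected
`001222122`: rejected
`11110011`: rejected
`100`: accepted
`200100110`: rejected

1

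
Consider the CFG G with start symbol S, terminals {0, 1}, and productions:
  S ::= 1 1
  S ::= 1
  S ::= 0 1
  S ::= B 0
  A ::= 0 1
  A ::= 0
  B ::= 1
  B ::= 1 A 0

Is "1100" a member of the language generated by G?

no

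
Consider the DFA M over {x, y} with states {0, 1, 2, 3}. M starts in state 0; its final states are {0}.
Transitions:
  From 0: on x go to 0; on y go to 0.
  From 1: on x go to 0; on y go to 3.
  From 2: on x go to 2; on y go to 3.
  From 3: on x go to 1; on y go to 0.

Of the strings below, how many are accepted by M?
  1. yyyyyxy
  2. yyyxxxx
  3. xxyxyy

yyyyyxy: accepted
yyyxxxx: accepted
xxyxyy: accepted

3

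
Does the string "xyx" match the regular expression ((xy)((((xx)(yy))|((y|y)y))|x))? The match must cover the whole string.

Split as xy·x: (xy) matches xy and ((((xx)(yy))|((y|y)y))|x) matches x.

yes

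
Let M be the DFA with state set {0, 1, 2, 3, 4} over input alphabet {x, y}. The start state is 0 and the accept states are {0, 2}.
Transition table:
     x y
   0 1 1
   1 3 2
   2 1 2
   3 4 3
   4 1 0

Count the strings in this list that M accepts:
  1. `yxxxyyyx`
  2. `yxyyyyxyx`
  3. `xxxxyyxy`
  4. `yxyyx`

1

`yxxxyyyx`: rejected
`yxyyyyxyx`: rejected
`xxxxyyxy`: accepted
`yxyyx`: rejected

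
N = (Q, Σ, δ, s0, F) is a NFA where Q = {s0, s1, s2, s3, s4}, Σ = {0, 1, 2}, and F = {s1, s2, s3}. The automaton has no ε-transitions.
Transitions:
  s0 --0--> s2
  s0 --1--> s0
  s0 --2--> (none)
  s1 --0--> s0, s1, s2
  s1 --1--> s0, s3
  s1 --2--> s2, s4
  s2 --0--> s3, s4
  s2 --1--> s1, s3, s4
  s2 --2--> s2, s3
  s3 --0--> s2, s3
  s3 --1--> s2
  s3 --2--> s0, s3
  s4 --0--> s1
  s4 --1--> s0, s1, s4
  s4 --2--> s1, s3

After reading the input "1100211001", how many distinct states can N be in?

5

Start: {s0}
read 1: {s0}
read 1: {s0}
read 0: {s2}
read 0: {s3, s4}
read 2: {s0, s1, s3}
read 1: {s0, s2, s3}
read 1: {s0, s1, s2, s3, s4}
read 0: {s0, s1, s2, s3, s4}
read 0: {s0, s1, s2, s3, s4}
read 1: {s0, s1, s2, s3, s4}
Final reachable set {s0, s1, s2, s3, s4} has 5 states.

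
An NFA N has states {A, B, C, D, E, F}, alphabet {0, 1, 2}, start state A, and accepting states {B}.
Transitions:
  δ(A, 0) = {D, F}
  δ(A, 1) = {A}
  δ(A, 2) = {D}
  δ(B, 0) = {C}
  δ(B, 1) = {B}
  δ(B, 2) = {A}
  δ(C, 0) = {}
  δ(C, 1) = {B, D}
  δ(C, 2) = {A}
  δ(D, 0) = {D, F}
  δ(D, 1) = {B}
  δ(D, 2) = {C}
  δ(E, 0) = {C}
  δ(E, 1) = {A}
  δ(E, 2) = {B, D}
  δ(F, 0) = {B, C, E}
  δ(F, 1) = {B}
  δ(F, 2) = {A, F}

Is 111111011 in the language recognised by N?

Start: {A}
read 1: {A}
read 1: {A}
read 1: {A}
read 1: {A}
read 1: {A}
read 1: {A}
read 0: {D, F}
read 1: {B}
read 1: {B}
Reachable ∩ accepting = {B} — nonempty.

accepted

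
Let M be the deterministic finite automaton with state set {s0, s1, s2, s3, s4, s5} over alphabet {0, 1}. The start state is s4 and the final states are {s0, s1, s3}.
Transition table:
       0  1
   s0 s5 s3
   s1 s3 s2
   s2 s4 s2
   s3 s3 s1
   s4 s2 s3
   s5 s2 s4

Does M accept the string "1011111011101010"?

s4 --1--> s3
s3 --0--> s3
s3 --1--> s1
s1 --1--> s2
s2 --1--> s2
s2 --1--> s2
s2 --1--> s2
s2 --0--> s4
s4 --1--> s3
s3 --1--> s1
s1 --1--> s2
s2 --0--> s4
s4 --1--> s3
s3 --0--> s3
s3 --1--> s1
s1 --0--> s3
End in state s3, which is an accepting state.

accepted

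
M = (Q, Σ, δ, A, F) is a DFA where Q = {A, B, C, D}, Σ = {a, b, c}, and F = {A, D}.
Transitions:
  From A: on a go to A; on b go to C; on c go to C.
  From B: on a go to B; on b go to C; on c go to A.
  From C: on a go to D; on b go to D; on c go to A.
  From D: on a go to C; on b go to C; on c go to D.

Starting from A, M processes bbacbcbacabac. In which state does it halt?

A --b--> C
C --b--> D
D --a--> C
C --c--> A
A --b--> C
C --c--> A
A --b--> C
C --a--> D
D --c--> D
D --a--> C
C --b--> D
D --a--> C
C --c--> A

A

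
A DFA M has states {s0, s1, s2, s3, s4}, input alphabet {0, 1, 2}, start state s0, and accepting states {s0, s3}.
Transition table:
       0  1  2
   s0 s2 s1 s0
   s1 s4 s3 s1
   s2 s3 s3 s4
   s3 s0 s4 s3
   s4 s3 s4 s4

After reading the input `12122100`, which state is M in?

s0

s0 --1--> s1
s1 --2--> s1
s1 --1--> s3
s3 --2--> s3
s3 --2--> s3
s3 --1--> s4
s4 --0--> s3
s3 --0--> s0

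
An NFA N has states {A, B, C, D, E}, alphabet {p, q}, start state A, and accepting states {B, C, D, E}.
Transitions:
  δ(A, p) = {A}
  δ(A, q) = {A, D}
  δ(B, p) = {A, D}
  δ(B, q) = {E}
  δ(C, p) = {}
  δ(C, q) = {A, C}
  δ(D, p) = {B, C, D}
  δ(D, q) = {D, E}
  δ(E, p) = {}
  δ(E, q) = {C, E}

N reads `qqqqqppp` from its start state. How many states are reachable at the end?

Start: {A}
read q: {A, D}
read q: {A, D, E}
read q: {A, C, D, E}
read q: {A, C, D, E}
read q: {A, C, D, E}
read p: {A, B, C, D}
read p: {A, B, C, D}
read p: {A, B, C, D}
Final reachable set {A, B, C, D} has 4 states.

4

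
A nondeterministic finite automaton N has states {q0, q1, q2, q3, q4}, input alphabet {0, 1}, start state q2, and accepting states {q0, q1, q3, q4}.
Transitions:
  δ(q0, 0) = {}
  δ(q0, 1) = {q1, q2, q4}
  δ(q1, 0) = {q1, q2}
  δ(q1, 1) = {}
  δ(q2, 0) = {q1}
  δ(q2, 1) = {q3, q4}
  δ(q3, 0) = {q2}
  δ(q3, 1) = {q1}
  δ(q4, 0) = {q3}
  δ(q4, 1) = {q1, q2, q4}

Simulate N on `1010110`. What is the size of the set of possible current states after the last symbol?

3

Start: {q2}
read 1: {q3, q4}
read 0: {q2, q3}
read 1: {q1, q3, q4}
read 0: {q1, q2, q3}
read 1: {q1, q3, q4}
read 1: {q1, q2, q4}
read 0: {q1, q2, q3}
Final reachable set {q1, q2, q3} has 3 states.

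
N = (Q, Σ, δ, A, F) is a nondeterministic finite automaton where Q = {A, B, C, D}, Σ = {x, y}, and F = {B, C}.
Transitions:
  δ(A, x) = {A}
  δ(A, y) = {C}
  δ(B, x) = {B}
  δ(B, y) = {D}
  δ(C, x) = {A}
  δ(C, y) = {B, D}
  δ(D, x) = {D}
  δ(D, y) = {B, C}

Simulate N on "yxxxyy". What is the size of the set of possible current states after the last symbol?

2

Start: {A}
read y: {C}
read x: {A}
read x: {A}
read x: {A}
read y: {C}
read y: {B, D}
Final reachable set {B, D} has 2 states.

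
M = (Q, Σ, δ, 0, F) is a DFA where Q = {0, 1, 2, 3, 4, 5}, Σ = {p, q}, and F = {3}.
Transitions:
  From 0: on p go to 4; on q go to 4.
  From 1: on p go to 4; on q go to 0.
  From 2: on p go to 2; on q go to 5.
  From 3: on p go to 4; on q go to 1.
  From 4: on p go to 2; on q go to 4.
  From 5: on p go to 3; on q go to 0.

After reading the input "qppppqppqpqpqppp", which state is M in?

2

0 --q--> 4
4 --p--> 2
2 --p--> 2
2 --p--> 2
2 --p--> 2
2 --q--> 5
5 --p--> 3
3 --p--> 4
4 --q--> 4
4 --p--> 2
2 --q--> 5
5 --p--> 3
3 --q--> 1
1 --p--> 4
4 --p--> 2
2 --p--> 2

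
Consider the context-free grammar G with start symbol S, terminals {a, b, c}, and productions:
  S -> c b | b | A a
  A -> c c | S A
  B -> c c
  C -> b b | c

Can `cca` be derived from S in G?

yes

S ⇒ Aa ⇒ cca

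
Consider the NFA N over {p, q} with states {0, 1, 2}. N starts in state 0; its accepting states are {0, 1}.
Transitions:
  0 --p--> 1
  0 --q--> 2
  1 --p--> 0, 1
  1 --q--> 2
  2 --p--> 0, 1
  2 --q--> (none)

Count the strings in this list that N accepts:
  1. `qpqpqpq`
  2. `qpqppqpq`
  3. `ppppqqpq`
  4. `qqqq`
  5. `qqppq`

0

`qpqpqpq`: rejected
`qpqppqpq`: rejected
`ppppqqpq`: rejected
`qqqq`: rejected
`qqppq`: rejected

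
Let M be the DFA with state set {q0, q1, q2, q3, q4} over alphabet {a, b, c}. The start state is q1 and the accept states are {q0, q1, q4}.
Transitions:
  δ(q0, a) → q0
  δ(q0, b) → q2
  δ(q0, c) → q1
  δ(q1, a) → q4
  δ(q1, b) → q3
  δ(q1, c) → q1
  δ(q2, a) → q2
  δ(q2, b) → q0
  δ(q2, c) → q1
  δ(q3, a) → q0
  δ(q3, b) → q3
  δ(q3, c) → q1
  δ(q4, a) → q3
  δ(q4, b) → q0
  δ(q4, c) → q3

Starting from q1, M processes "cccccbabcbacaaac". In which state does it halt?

q1

q1 --c--> q1
q1 --c--> q1
q1 --c--> q1
q1 --c--> q1
q1 --c--> q1
q1 --b--> q3
q3 --a--> q0
q0 --b--> q2
q2 --c--> q1
q1 --b--> q3
q3 --a--> q0
q0 --c--> q1
q1 --a--> q4
q4 --a--> q3
q3 --a--> q0
q0 --c--> q1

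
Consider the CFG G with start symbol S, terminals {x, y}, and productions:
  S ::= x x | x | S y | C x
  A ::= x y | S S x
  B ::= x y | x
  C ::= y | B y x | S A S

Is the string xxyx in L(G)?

no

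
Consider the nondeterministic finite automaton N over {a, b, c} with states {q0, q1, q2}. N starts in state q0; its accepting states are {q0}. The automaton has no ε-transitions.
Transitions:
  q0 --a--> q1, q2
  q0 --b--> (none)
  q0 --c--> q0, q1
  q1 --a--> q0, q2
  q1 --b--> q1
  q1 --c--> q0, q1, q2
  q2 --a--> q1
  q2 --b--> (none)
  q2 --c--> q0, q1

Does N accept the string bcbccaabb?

Start: {q0}
read b: {}
The reachable set is empty and stays empty for the remaining 8 symbols.
Reachable ∩ accepting = {} — empty.

rejected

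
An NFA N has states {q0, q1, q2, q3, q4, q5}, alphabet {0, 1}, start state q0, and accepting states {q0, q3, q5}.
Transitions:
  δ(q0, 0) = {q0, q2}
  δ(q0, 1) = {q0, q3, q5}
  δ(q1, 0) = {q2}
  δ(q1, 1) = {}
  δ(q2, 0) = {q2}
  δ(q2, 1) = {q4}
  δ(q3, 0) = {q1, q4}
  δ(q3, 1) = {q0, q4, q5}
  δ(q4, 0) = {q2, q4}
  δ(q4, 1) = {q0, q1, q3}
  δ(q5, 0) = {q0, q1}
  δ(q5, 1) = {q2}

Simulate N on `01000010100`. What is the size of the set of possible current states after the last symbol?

3

Start: {q0}
read 0: {q0, q2}
read 1: {q0, q3, q4, q5}
read 0: {q0, q1, q2, q4}
read 0: {q0, q2, q4}
read 0: {q0, q2, q4}
read 0: {q0, q2, q4}
read 1: {q0, q1, q3, q4, q5}
read 0: {q0, q1, q2, q4}
read 1: {q0, q1, q3, q4, q5}
read 0: {q0, q1, q2, q4}
read 0: {q0, q2, q4}
Final reachable set {q0, q2, q4} has 3 states.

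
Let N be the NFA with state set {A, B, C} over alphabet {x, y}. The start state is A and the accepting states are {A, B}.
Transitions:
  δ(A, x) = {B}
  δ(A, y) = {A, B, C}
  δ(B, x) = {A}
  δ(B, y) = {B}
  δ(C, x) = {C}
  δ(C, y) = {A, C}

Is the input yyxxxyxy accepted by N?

accepted

Start: {A}
read y: {A, B, C}
read y: {A, B, C}
read x: {A, B, C}
read x: {A, B, C}
read x: {A, B, C}
read y: {A, B, C}
read x: {A, B, C}
read y: {A, B, C}
Reachable ∩ accepting = {A, B} — nonempty.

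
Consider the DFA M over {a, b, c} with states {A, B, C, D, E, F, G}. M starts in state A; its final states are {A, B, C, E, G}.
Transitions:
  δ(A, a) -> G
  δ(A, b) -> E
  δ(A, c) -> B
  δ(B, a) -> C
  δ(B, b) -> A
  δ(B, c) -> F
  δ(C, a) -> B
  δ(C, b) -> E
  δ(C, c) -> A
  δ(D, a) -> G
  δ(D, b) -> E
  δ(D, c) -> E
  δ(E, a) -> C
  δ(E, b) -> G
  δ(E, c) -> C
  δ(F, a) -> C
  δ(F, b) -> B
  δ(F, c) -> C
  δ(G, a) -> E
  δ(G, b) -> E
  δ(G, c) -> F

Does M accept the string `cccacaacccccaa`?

accepted

A --c--> B
B --c--> F
F --c--> C
C --a--> B
B --c--> F
F --a--> C
C --a--> B
B --c--> F
F --c--> C
C --c--> A
A --c--> B
B --c--> F
F --a--> C
C --a--> B
End in state B, which is an accepting state.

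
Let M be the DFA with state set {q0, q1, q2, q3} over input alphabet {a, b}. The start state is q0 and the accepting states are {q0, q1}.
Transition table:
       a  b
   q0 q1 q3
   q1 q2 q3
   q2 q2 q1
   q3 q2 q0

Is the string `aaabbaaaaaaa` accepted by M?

rejected

q0 --a--> q1
q1 --a--> q2
q2 --a--> q2
q2 --b--> q1
q1 --b--> q3
q3 --a--> q2
q2 --a--> q2
q2 --a--> q2
q2 --a--> q2
q2 --a--> q2
q2 --a--> q2
q2 --a--> q2
End in state q2, which is not an accepting state.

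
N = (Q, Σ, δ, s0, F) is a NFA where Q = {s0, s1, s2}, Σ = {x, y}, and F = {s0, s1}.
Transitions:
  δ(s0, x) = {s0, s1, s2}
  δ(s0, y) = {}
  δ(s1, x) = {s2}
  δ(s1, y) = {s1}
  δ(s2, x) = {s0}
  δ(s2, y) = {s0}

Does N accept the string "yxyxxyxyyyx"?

Start: {s0}
read y: {}
The reachable set is empty and stays empty for the remaining 10 symbols.
Reachable ∩ accepting = {} — empty.

rejected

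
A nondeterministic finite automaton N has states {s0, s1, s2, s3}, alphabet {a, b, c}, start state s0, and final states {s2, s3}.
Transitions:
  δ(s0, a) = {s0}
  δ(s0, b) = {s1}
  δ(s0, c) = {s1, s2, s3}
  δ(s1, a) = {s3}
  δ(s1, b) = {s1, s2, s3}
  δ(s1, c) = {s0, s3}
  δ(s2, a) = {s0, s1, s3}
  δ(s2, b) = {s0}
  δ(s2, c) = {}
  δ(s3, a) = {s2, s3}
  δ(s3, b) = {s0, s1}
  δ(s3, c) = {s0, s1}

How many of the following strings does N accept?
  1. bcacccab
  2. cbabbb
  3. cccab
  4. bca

bcacccab: accepted
cbabbb: accepted
cccab: accepted
bca: accepted

4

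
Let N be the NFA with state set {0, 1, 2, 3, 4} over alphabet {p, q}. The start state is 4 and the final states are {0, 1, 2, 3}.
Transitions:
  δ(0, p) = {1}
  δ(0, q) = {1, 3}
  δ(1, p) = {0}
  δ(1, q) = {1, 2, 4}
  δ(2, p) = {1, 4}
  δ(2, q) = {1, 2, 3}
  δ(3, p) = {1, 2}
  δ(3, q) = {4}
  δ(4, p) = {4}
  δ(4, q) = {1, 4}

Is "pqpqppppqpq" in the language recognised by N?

accepted

Start: {4}
read p: {4}
read q: {1, 4}
read p: {0, 4}
read q: {1, 3, 4}
read p: {0, 1, 2, 4}
read p: {0, 1, 4}
read p: {0, 1, 4}
read p: {0, 1, 4}
read q: {1, 2, 3, 4}
read p: {0, 1, 2, 4}
read q: {1, 2, 3, 4}
Reachable ∩ accepting = {1, 2, 3} — nonempty.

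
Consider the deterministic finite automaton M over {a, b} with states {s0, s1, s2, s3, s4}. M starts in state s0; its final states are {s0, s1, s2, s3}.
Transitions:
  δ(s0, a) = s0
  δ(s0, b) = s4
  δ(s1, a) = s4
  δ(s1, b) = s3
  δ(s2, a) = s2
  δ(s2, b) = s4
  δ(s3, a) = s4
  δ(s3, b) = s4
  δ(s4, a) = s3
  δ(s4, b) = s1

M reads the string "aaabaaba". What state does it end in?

s4

s0 --a--> s0
s0 --a--> s0
s0 --a--> s0
s0 --b--> s4
s4 --a--> s3
s3 --a--> s4
s4 --b--> s1
s1 --a--> s4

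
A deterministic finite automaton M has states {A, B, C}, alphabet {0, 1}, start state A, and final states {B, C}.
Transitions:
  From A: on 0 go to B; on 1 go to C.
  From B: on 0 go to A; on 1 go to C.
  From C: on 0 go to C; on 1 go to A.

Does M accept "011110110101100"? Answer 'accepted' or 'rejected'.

accepted

A --0--> B
B --1--> C
C --1--> A
A --1--> C
C --1--> A
A --0--> B
B --1--> C
C --1--> A
A --0--> B
B --1--> C
C --0--> C
C --1--> A
A --1--> C
C --0--> C
C --0--> C
End in state C, which is an accepting state.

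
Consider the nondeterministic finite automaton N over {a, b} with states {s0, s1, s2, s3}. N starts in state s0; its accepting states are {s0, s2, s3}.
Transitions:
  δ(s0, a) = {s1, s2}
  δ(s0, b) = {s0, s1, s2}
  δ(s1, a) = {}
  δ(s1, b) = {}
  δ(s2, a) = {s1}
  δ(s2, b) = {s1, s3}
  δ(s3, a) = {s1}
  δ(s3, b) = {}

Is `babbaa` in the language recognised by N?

Start: {s0}
read b: {s0, s1, s2}
read a: {s1, s2}
read b: {s1, s3}
read b: {}
The reachable set is empty and stays empty for the remaining 2 symbols.
Reachable ∩ accepting = {} — empty.

rejected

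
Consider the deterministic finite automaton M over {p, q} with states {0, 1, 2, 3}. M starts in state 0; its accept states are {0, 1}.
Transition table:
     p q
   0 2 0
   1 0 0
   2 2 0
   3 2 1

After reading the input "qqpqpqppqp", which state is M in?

0 --q--> 0
0 --q--> 0
0 --p--> 2
2 --q--> 0
0 --p--> 2
2 --q--> 0
0 --p--> 2
2 --p--> 2
2 --q--> 0
0 --p--> 2

2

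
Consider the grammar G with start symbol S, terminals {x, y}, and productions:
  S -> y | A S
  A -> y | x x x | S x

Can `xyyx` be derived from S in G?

no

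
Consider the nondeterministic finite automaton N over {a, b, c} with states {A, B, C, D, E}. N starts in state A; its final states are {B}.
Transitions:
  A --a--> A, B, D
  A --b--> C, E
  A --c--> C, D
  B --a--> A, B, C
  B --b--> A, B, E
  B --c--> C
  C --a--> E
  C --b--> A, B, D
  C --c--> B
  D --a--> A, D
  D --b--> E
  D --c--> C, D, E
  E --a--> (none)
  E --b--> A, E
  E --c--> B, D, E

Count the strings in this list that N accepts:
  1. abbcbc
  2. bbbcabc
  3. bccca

abbcbc: accepted
bbbcabc: accepted
bccca: accepted

3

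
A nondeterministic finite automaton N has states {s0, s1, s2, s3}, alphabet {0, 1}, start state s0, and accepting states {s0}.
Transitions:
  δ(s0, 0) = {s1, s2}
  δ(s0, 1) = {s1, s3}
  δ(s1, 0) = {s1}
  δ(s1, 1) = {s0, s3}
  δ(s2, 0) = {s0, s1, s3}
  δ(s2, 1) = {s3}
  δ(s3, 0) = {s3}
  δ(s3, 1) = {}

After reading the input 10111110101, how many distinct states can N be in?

Start: {s0}
read 1: {s1, s3}
read 0: {s1, s3}
read 1: {s0, s3}
read 1: {s1, s3}
read 1: {s0, s3}
read 1: {s1, s3}
read 1: {s0, s3}
read 0: {s1, s2, s3}
read 1: {s0, s3}
read 0: {s1, s2, s3}
read 1: {s0, s3}
Final reachable set {s0, s3} has 2 states.

2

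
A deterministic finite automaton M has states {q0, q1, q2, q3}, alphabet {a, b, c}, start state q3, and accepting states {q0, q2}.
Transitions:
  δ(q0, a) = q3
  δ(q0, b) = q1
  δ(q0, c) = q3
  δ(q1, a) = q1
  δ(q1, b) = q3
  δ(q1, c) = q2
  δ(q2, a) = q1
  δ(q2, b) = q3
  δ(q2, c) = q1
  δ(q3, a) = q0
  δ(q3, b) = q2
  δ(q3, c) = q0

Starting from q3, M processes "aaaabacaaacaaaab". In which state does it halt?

q3 --a--> q0
q0 --a--> q3
q3 --a--> q0
q0 --a--> q3
q3 --b--> q2
q2 --a--> q1
q1 --c--> q2
q2 --a--> q1
q1 --a--> q1
q1 --a--> q1
q1 --c--> q2
q2 --a--> q1
q1 --a--> q1
q1 --a--> q1
q1 --a--> q1
q1 --b--> q3

q3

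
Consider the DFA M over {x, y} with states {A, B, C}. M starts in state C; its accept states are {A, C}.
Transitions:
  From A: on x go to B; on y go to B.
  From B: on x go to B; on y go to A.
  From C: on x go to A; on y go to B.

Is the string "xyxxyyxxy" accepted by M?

C --x--> A
A --y--> B
B --x--> B
B --x--> B
B --y--> A
A --y--> B
B --x--> B
B --x--> B
B --y--> A
End in state A, which is an accepting state.

accepted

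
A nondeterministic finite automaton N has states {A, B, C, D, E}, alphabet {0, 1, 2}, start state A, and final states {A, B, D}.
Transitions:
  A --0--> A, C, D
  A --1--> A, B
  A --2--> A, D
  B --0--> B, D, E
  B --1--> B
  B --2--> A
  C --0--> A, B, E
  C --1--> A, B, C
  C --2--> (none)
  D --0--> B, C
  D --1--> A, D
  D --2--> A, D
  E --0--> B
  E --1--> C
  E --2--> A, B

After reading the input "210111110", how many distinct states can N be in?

Start: {A}
read 2: {A, D}
read 1: {A, B, D}
read 0: {A, B, C, D, E}
read 1: {A, B, C, D}
read 1: {A, B, C, D}
read 1: {A, B, C, D}
read 1: {A, B, C, D}
read 1: {A, B, C, D}
read 0: {A, B, C, D, E}
Final reachable set {A, B, C, D, E} has 5 states.

5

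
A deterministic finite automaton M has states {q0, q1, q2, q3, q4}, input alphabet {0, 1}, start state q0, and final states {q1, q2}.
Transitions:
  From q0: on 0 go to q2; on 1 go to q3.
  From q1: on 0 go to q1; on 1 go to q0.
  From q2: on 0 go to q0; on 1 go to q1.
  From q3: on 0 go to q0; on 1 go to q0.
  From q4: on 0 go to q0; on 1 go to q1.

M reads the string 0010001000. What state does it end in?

q0

q0 --0--> q2
q2 --0--> q0
q0 --1--> q3
q3 --0--> q0
q0 --0--> q2
q2 --0--> q0
q0 --1--> q3
q3 --0--> q0
q0 --0--> q2
q2 --0--> q0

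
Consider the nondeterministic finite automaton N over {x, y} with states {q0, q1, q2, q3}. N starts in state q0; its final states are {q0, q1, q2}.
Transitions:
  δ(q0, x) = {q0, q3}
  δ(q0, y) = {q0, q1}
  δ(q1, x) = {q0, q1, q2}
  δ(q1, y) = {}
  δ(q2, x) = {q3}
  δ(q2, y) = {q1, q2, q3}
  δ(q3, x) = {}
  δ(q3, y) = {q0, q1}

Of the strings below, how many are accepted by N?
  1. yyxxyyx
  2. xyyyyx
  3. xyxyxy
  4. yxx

yyxxyyx: accepted
xyyyyx: accepted
xyxyxy: accepted
yxx: accepted

4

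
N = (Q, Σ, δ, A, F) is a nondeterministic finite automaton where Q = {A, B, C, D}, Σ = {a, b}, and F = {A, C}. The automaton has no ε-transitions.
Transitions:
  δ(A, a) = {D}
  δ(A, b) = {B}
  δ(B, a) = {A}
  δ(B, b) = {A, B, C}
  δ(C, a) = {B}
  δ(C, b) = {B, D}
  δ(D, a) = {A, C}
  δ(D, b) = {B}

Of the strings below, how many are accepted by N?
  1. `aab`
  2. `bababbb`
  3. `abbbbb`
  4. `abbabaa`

`aab`: rejected
`bababbb`: accepted
`abbbbb`: accepted
`abbabaa`: accepted

3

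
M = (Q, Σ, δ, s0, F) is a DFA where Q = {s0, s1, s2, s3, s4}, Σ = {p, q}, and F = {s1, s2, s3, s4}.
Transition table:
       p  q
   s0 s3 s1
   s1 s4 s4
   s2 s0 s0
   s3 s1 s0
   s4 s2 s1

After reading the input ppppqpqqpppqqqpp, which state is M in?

s2

s0 --p--> s3
s3 --p--> s1
s1 --p--> s4
s4 --p--> s2
s2 --q--> s0
s0 --p--> s3
s3 --q--> s0
s0 --q--> s1
s1 --p--> s4
s4 --p--> s2
s2 --p--> s0
s0 --q--> s1
s1 --q--> s4
s4 --q--> s1
s1 --p--> s4
s4 --p--> s2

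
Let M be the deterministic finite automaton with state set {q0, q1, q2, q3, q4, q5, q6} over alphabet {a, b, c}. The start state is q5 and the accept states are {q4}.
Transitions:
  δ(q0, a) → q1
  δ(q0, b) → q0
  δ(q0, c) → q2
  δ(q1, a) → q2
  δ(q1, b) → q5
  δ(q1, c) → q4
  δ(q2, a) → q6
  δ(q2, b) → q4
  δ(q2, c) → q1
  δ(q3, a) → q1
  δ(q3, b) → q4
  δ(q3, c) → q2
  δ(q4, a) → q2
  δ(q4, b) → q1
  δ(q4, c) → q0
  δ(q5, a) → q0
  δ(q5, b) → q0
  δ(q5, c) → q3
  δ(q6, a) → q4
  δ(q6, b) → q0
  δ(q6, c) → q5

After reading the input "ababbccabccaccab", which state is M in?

q5

q5 --a--> q0
q0 --b--> q0
q0 --a--> q1
q1 --b--> q5
q5 --b--> q0
q0 --c--> q2
q2 --c--> q1
q1 --a--> q2
q2 --b--> q4
q4 --c--> q0
q0 --c--> q2
q2 --a--> q6
q6 --c--> q5
q5 --c--> q3
q3 --a--> q1
q1 --b--> q5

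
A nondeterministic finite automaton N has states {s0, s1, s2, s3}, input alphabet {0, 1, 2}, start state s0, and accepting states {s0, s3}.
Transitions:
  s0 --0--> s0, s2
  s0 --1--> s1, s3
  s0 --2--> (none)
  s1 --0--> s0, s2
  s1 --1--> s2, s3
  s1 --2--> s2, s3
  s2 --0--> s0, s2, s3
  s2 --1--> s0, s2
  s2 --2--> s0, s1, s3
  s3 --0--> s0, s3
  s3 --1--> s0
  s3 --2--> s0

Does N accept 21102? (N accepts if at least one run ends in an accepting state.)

Start: {s0}
read 2: {}
The reachable set is empty and stays empty for the remaining 4 symbols.
Reachable ∩ accepting = {} — empty.

rejected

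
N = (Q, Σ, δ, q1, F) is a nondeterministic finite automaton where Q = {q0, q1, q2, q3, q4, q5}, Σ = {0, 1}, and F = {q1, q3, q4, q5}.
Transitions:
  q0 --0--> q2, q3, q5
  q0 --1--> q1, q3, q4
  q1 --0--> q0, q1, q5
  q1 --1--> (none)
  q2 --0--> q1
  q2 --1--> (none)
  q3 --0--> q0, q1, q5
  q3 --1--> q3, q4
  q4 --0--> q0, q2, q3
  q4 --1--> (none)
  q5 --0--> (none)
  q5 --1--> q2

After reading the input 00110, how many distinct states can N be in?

Start: {q1}
read 0: {q0, q1, q5}
read 0: {q0, q1, q2, q3, q5}
read 1: {q1, q2, q3, q4}
read 1: {q3, q4}
read 0: {q0, q1, q2, q3, q5}
Final reachable set {q0, q1, q2, q3, q5} has 5 states.

5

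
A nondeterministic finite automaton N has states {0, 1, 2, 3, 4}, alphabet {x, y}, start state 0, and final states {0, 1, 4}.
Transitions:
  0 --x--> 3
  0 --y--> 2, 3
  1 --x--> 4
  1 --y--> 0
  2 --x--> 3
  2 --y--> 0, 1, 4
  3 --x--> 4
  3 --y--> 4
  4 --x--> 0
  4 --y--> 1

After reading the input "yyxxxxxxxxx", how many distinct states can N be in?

Start: {0}
read y: {2, 3}
read y: {0, 1, 4}
read x: {0, 3, 4}
read x: {0, 3, 4}
read x: {0, 3, 4}
read x: {0, 3, 4}
read x: {0, 3, 4}
read x: {0, 3, 4}
read x: {0, 3, 4}
read x: {0, 3, 4}
read x: {0, 3, 4}
Final reachable set {0, 3, 4} has 3 states.

3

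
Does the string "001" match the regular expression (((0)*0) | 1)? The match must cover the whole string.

Neither ((0)*0) nor 1 matches 001.

no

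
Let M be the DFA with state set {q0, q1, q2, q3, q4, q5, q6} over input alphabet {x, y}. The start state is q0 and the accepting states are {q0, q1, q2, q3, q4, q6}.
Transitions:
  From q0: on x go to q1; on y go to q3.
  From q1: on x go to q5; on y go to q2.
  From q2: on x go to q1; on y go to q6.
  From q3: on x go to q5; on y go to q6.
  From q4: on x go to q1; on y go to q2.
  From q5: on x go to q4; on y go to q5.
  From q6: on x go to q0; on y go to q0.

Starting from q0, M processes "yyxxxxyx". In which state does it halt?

q1

q0 --y--> q3
q3 --y--> q6
q6 --x--> q0
q0 --x--> q1
q1 --x--> q5
q5 --x--> q4
q4 --y--> q2
q2 --x--> q1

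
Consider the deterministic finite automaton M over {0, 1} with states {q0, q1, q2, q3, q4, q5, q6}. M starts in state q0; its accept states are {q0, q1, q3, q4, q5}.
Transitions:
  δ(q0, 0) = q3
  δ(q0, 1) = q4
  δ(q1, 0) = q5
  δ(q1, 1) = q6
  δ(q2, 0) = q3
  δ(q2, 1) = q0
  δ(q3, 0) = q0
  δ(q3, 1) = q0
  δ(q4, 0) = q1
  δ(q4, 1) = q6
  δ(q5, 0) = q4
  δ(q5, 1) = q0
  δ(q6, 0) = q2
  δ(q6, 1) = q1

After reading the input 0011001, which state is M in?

q0

q0 --0--> q3
q3 --0--> q0
q0 --1--> q4
q4 --1--> q6
q6 --0--> q2
q2 --0--> q3
q3 --1--> q0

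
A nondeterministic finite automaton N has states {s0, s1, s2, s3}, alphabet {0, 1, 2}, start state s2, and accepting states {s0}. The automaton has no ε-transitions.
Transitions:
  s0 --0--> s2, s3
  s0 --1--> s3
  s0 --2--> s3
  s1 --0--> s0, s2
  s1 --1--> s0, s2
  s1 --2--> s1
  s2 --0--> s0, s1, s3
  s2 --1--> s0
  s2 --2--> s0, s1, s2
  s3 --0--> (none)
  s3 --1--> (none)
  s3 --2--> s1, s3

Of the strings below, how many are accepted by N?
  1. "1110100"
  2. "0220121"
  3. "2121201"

2

"1110100": rejected
"0220121": accepted
"2121201": accepted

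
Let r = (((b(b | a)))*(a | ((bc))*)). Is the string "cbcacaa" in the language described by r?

No split of cbcacaa into u·v has ((b(b|a)))* matching u and (a|((bc))*) matching v.

no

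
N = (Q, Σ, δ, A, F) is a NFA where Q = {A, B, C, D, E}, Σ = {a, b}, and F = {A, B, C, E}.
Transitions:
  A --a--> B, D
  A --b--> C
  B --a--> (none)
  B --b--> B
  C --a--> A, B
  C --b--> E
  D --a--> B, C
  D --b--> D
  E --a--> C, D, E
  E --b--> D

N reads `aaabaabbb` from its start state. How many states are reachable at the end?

Start: {A}
read a: {B, D}
read a: {B, C}
read a: {A, B}
read b: {B, C}
read a: {A, B}
read a: {B, D}
read b: {B, D}
read b: {B, D}
read b: {B, D}
Final reachable set {B, D} has 2 states.

2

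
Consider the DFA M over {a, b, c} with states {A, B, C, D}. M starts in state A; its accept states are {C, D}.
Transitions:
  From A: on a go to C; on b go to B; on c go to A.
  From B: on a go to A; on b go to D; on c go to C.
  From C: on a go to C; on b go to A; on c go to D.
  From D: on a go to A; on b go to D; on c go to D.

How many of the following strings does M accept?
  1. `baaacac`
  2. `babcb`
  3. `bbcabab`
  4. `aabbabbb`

`baaacac`: rejected
`babcb`: rejected
`bbcabab`: rejected
`aabbabbb`: accepted

1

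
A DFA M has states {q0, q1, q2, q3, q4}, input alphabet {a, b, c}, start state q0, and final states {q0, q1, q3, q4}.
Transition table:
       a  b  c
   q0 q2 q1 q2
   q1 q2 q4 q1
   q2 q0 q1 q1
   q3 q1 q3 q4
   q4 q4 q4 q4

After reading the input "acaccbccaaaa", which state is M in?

q0 --a--> q2
q2 --c--> q1
q1 --a--> q2
q2 --c--> q1
q1 --c--> q1
q1 --b--> q4
q4 --c--> q4
q4 --c--> q4
q4 --a--> q4
q4 --a--> q4
q4 --a--> q4
q4 --a--> q4

q4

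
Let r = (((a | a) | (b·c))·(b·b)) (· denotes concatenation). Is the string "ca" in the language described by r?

no

No split of ca into u·v has ((a|a)|(b·c)) matching u and (b·b) matching v.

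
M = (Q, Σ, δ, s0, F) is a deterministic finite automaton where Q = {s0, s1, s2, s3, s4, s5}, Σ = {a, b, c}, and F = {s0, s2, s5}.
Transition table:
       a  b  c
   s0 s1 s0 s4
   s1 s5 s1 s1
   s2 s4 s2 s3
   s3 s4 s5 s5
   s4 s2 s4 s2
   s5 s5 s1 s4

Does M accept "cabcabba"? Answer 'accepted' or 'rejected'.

s0 --c--> s4
s4 --a--> s2
s2 --b--> s2
s2 --c--> s3
s3 --a--> s4
s4 --b--> s4
s4 --b--> s4
s4 --a--> s2
End in state s2, which is an accepting state.

accepted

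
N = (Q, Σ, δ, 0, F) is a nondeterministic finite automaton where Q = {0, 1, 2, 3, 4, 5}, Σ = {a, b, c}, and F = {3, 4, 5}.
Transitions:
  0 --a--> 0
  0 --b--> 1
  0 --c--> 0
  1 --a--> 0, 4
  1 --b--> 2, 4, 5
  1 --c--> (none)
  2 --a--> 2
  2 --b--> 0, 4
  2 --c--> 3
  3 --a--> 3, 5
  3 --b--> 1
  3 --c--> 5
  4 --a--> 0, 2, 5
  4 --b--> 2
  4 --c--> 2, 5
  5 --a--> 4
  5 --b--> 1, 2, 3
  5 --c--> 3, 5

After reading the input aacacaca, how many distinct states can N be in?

Start: {0}
read a: {0}
read a: {0}
read c: {0}
read a: {0}
read c: {0}
read a: {0}
read c: {0}
read a: {0}
Final reachable set {0} has 1 state.

1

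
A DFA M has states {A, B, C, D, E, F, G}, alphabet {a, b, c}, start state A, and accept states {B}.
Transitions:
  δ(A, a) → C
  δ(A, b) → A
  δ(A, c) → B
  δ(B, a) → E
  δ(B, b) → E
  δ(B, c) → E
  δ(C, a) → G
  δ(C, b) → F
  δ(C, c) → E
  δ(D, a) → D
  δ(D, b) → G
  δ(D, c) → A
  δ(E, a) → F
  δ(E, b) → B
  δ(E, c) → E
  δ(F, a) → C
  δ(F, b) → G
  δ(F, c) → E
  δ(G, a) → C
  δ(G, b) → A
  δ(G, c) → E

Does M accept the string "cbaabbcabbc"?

A --c--> B
B --b--> E
E --a--> F
F --a--> C
C --b--> F
F --b--> G
G --c--> E
E --a--> F
F --b--> G
G --b--> A
A --c--> B
End in state B, which is an accepting state.

accepted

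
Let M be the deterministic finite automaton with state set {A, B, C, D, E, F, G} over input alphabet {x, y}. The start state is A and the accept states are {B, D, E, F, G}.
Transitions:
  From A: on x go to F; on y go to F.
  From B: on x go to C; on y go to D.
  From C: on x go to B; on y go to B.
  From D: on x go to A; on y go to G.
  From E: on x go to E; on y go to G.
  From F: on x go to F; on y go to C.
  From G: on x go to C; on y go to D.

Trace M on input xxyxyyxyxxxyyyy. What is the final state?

D

A --x--> F
F --x--> F
F --y--> C
C --x--> B
B --y--> D
D --y--> G
G --x--> C
C --y--> B
B --x--> C
C --x--> B
B --x--> C
C --y--> B
B --y--> D
D --y--> G
G --y--> D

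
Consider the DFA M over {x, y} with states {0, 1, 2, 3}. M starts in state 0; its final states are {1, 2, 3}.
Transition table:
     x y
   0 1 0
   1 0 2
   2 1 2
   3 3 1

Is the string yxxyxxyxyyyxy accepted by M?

accepted

0 --y--> 0
0 --x--> 1
1 --x--> 0
0 --y--> 0
0 --x--> 1
1 --x--> 0
0 --y--> 0
0 --x--> 1
1 --y--> 2
2 --y--> 2
2 --y--> 2
2 --x--> 1
1 --y--> 2
End in state 2, which is an accepting state.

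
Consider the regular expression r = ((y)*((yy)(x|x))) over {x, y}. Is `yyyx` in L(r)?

Split as y·yyx: (y)* matches y and ((yy)(x|x)) matches yyx.

yes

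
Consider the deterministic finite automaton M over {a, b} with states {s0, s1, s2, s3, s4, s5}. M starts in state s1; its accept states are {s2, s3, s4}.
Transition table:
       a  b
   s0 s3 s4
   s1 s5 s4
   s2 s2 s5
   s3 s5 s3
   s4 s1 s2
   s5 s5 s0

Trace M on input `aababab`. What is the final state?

s0

s1 --a--> s5
s5 --a--> s5
s5 --b--> s0
s0 --a--> s3
s3 --b--> s3
s3 --a--> s5
s5 --b--> s0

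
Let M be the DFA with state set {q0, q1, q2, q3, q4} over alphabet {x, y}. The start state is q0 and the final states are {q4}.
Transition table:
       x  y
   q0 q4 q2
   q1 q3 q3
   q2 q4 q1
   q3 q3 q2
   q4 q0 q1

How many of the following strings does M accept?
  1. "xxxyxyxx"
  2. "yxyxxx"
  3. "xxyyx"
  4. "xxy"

"xxxyxyxx": rejected
"yxyxxx": rejected
"xxyyx": rejected
"xxy": rejected

0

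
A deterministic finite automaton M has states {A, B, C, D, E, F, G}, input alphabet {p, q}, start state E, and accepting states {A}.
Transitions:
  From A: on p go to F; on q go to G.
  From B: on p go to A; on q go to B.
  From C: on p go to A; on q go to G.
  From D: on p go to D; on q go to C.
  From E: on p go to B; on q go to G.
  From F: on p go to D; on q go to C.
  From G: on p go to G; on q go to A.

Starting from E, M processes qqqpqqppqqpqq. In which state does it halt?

G

E --q--> G
G --q--> A
A --q--> G
G --p--> G
G --q--> A
A --q--> G
G --p--> G
G --p--> G
G --q--> A
A --q--> G
G --p--> G
G --q--> A
A --q--> G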